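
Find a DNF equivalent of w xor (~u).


Step 1: w ⊕ (¬u) is true exactly when they disagree: (w ∧ ¬(¬u)) ∨ (¬w ∧ (¬u)).
Step 2: Eliminate any double negations (¬¬X = X).

(w & u) | ((~w) & (~u))


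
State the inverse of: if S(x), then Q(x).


The inverse of (P → Q) is (¬P → ¬Q). It is equivalent to the converse, not to the original.
Here P = 'S(x)' and Q = 'Q(x)'.

If not (S(x)), then not (Q(x)).


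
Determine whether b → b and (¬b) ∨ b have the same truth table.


Compare truth tables:
b | φ | ψ
---------
F | T | T
T | T | T
The columns φ and ψ agree on every row.

Yes, they are logically equivalent.


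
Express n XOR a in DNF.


Step 1: n ⊕ a is true exactly when they disagree: (n ∧ ¬a) ∨ (¬n ∧ a).

(n AND (NOT a)) OR ((NOT n) AND a)


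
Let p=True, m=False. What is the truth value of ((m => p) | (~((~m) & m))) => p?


Substitute p=True, m=False:
m => p = False => True = True
~m = True
(~m) & m = True & False = False
~((~m) & m) = True
(m => p) | (~((~m) & m)) = True | True = True
((m => p) | (~((~m) & m))) => p = True => True = True

True


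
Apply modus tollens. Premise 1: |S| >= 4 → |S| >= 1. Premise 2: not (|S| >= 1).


Modus tollens: from (P → Q) and ¬Q, infer ¬P.
Q = '|S| >= 1' is denied; since P → Q, P must also fail.

Not (|S| >= 4).


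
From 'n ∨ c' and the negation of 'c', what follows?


Disjunctive syllogism: from (P ∨ Q) and ¬P, infer Q.
One disjunct, 'c', is ruled out; the other must hold.

n


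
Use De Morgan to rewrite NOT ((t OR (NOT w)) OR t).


De Morgan: the negation of a disjunction is the conjunction of the negations.
Distribute NOT across OR, flipping it to AND, and negate each literal.

((NOT t) AND w) AND (NOT t)


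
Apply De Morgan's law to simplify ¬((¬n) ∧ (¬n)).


De Morgan: the negation of a conjunction is the disjunction of the negations.
Distribute ¬ across ∧, flipping it to ∨, and negate each literal.

n ∨ n


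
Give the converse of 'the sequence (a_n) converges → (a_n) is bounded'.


The converse of (P → Q) is (Q → P). It is not in general equivalent to the original.
Here P = 'the sequence (a_n) converges' and Q = '(a_n) is bounded'.

If (a_n) is bounded, then the sequence (a_n) converges.


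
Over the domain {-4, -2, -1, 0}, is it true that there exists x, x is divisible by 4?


Evaluate the predicate on each element: -4:T, -2:F, -1:F, 0:T.
Witness x = -4 satisfies the predicate.

T


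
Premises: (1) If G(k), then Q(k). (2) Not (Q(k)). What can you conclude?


Modus tollens: from (P → Q) and ¬Q, infer ¬P.
Q = 'Q(k)' is denied; since P → Q, P must also fail.

Not (G(k)).


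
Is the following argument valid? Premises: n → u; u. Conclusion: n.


This is affirming the consequent (fallacy). There exist truth assignments where the premises are all true but the conclusion is false.

Invalid.


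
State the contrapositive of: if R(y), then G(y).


The contrapositive of (P → Q) is (¬Q → ¬P); it is logically equivalent to the original.
Here P = 'R(y)' and Q = 'G(y)'.

If not (G(y)), then not (R(y)).


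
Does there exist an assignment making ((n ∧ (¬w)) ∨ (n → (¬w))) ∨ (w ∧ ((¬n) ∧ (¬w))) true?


Search for a satisfying assignment over {n, w}.
Try n=F, w=F: the formula evaluates to T.
A satisfying assignment exists.

Satisfiable.


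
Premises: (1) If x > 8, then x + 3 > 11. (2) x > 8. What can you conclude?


Modus ponens: from (P → Q) and P, infer Q.
P = 'x > 8' is asserted, and P → Q holds, so Q follows.

x + 3 > 11.


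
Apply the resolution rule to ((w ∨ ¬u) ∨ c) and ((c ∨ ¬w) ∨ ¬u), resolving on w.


The clauses contain complementary literals w and ¬w.
Resolution eliminates this pair and disjoins the remaining literals (merging duplicates).

(¬u ∨ c)


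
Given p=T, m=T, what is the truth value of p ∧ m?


Conjunction is true only when both operands are true.
Substitute: p=T, m=T.
T ∧ T evaluates to T.

T


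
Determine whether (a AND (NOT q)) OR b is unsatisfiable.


Truth table over {a, b, q}:
a | b | q | φ
-------------
F | F | F | F
T | F | F | T
F | T | F | T
T | T | F | T
F | F | T | F
T | F | T | F
F | T | T | T
T | T | T | T
Satisfying assignment at row 2: a=T, b=F, q=F gives T.

No, it is not a contradiction.


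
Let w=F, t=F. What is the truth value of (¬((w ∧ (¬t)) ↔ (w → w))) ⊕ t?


Substitute w=F, t=F:
¬t = T
w ∧ (¬t) = F ∧ T = F
w → w = F → F = T
(w ∧ (¬t)) ↔ (w → w) = F ↔ T = F
¬((w ∧ (¬t)) ↔ (w → w)) = T
(¬((w ∧ (¬t)) ↔ (w → w))) ⊕ t = T ⊕ F = T

T


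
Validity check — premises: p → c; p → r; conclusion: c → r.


This is (no valid rule). There exist truth assignments where the premises are all true but the conclusion is false.

Invalid.


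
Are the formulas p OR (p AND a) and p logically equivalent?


Compare truth tables:
a | p | φ | ψ
-------------
F | F | F | F
T | F | F | F
F | T | T | T
T | T | T | T
The columns φ and ψ agree on every row.

Yes, they are logically equivalent.


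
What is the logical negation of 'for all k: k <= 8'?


¬(for all x: φ) = there exists x: ¬φ, and ¬(there exists x: φ) = for all x: ¬φ.
Apply to the universal statement.

there exists k: NOT(k <= 8)


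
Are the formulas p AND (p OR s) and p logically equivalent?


Compare truth tables:
p | s | φ | ψ
-------------
F | F | F | F
T | F | T | T
F | T | F | F
T | T | T | T
The columns φ and ψ agree on every row.

Yes, they are logically equivalent.


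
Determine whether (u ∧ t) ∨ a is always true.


Build the truth table over {a, t, u}:
a | t | u | φ
-------------
F | F | F | F
T | F | F | T
F | T | F | F
T | T | F | T
F | F | T | F
T | F | T | T
F | T | T | T
T | T | T | T
Counterexample at row 1: with a=F, t=F, u=F, the formula is F.

No, it is not a tautology.


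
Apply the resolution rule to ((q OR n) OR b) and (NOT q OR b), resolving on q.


The clauses contain complementary literals q and NOTq.
Resolution eliminates this pair and disjoins the remaining literals (merging duplicates).

(b OR n)


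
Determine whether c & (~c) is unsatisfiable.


Truth table over {c}:
c | φ
-----
False | False
True | False
Every row is false.

Yes, it is a contradiction.


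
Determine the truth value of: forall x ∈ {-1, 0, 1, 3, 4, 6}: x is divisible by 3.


Evaluate the predicate on each element: -1:False, 0:True, 1:False, 3:True, 4:False, 6:True.
Counterexample x = -1 fails the predicate.

False


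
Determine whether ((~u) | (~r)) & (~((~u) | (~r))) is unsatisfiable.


Truth table over {r, u}:
r | u | φ
---------
False | False | False
True | False | False
False | True | False
True | True | False
Every row is false.

Yes, it is a contradiction.


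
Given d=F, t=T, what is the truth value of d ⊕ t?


Exclusive or is true when exactly one operand is true.
Substitute: d=F, t=T.
F ⊕ T evaluates to T.

T


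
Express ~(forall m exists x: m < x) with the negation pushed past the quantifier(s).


Negation flips each quantifier (∀↔∃) and negates the inner predicate.
¬(forall m exists x: φ) = exists m forall x: ¬φ.

exists m forall x: ~(m < x)


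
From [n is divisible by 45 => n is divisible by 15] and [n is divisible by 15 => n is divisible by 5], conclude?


Hypothetical syllogism: from (P → Q) and (Q → R), infer (P → R).
Chain the two implications through the shared middle term 'n is divisible by 15'.

n is divisible by 45 => n is divisible by 5


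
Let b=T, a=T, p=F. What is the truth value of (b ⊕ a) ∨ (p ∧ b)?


Substitute b=T, a=T, p=F:
b ⊕ a = T ⊕ T = F
p ∧ b = F ∧ T = F
(b ⊕ a) ∨ (p ∧ b) = F ∨ F = F

F


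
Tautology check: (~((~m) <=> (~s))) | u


Build the truth table over {m, s, u}:
m | s | u | φ
-------------
False | False | False | False
True | False | False | True
False | True | False | True
True | True | False | False
False | False | True | True
True | False | True | True
False | True | True | True
True | True | True | True
Counterexample at row 1: with m=False, s=False, u=False, the formula is False.

No, it is not a tautology.


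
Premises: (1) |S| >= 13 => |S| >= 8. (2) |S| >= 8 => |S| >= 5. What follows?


Hypothetical syllogism: from (P → Q) and (Q → R), infer (P → R).
Chain the two implications through the shared middle term '|S| >= 8'.

|S| >= 13 => |S| >= 5


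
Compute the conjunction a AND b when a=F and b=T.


Conjunction is true only when both operands are true.
Substitute: a=F, b=T.
F AND T evaluates to F.

F


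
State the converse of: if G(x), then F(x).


The converse of (P → Q) is (Q → P). It is not in general equivalent to the original.
Here P = 'G(x)' and Q = 'F(x)'.

If F(x), then G(x).


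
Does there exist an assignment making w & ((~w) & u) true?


Check all 4 assignments over {u, w}:
u | w | φ
---------
False | False | False
True | False | False
False | True | False
True | True | False
No assignment makes the formula true.

Unsatisfiable.


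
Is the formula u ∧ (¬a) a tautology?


Build the truth table over {a, u}:
a | u | φ
---------
F | F | F
T | F | F
F | T | T
T | T | F
Counterexample at row 1: with a=F, u=F, the formula is F.

No, it is not a tautology.


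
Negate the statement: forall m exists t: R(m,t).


Negation flips each quantifier (∀↔∃) and negates the inner predicate.
¬(forall m exists t: φ) = exists m forall t: ¬φ.

exists m forall t: ~(R(m,t))


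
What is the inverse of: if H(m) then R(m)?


The inverse of (P → Q) is (¬P → ¬Q). It is equivalent to the converse, not to the original.
Here P = 'H(m)' and Q = 'R(m)'.

If not (H(m)), then not (R(m)).


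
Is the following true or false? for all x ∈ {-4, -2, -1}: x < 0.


Evaluate the predicate on each element: -4:T, -2:T, -1:T.
Every element satisfies the predicate.

T


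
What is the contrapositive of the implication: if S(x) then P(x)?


The contrapositive of (P → Q) is (¬Q → ¬P); it is logically equivalent to the original.
Here P = 'S(x)' and Q = 'P(x)'.

If not (P(x)), then not (S(x)).


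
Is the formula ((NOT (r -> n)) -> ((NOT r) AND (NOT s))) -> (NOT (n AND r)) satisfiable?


Search for a satisfying assignment over {n, r, s}.
Try n=F, r=F, s=F: the formula evaluates to T.
A satisfying assignment exists.

Satisfiable.


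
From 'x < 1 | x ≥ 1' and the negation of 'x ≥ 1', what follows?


Disjunctive syllogism: from (P ∨ Q) and ¬P, infer Q.
One disjunct, 'x ≥ 1', is ruled out; the other must hold.

x < 1


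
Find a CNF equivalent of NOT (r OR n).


Step 1: Apply De Morgan: ¬(r ∨ n) = ¬r ∧ ¬n.

(NOT r) AND (NOT n)


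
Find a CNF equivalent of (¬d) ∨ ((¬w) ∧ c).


Step 1: Distribute ∨ over ∧: (¬d) ∨ ((¬w) ∧ c) = ((¬d) ∨ (¬w)) ∧ ((¬d) ∨ c).

((¬d) ∨ (¬w)) ∧ ((¬d) ∨ c)


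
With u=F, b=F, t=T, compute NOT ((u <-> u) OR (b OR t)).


Substitute u=F, b=F, t=T:
u <-> u = F <-> F = T
b OR t = F OR T = T
(u <-> u) OR (b OR t) = T OR T = T
NOT ((u <-> u) OR (b OR t)) = F

F


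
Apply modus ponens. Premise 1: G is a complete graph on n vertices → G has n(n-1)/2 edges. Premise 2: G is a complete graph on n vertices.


Modus ponens: from (P → Q) and P, infer Q.
P = 'G is a complete graph on n vertices' is asserted, and P → Q holds, so Q follows.

G has n(n-1)/2 edges.


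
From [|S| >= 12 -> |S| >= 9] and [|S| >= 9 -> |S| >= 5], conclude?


Hypothetical syllogism: from (P → Q) and (Q → R), infer (P → R).
Chain the two implications through the shared middle term '|S| >= 9'.

|S| >= 12 -> |S| >= 5


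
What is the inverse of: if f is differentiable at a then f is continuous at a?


The inverse of (P → Q) is (¬P → ¬Q). It is equivalent to the converse, not to the original.
Here P = 'f is differentiable at a' and Q = 'f is continuous at a'.

If not (f is differentiable at a), then not (f is continuous at a).


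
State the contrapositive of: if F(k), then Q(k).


The contrapositive of (P → Q) is (¬Q → ¬P); it is logically equivalent to the original.
Here P = 'F(k)' and Q = 'Q(k)'.

If not (Q(k)), then not (F(k)).


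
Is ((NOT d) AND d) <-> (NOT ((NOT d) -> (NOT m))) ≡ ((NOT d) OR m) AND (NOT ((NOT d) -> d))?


Compare truth tables:
d | m | φ | ψ
-------------
F | F | T | T
T | F | T | F
F | T | F | T
T | T | T | F
They differ at row 2 (d=T, m=F): φ=T but ψ=F.

No, they are not logically equivalent.


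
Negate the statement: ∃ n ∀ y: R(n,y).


Negation flips each quantifier (∀↔∃) and negates the inner predicate.
¬(∃ n ∀ y: φ) = ∀ n ∃ y: ¬φ.

∀ n ∃ y: ¬(R(n,y))


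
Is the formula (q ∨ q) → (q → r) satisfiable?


Search for a satisfying assignment over {q, r}.
Try q=F, r=F: the formula evaluates to T.
A satisfying assignment exists.

Satisfiable.


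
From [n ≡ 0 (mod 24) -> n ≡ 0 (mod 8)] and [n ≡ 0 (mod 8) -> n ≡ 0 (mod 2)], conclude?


Hypothetical syllogism: from (P → Q) and (Q → R), infer (P → R).
Chain the two implications through the shared middle term 'n ≡ 0 (mod 8)'.

n ≡ 0 (mod 24) -> n ≡ 0 (mod 2)


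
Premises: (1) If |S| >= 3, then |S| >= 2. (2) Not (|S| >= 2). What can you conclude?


Modus tollens: from (P → Q) and ¬Q, infer ¬P.
Q = '|S| >= 2' is denied; since P → Q, P must also fail.

Not (|S| >= 3).


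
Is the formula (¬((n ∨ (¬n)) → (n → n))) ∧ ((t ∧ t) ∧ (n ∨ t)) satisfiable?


Check all 4 assignments over {n, t}:
n | t | φ
---------
F | F | F
T | F | F
F | T | F
T | T | F
No assignment makes the formula true.

Unsatisfiable.


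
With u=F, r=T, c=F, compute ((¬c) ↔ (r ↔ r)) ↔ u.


Substitute u=F, r=T, c=F:
¬c = T
r ↔ r = T ↔ T = T
(¬c) ↔ (r ↔ r) = T ↔ T = T
((¬c) ↔ (r ↔ r)) ↔ u = T ↔ F = F

F


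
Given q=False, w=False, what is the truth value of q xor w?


Exclusive or is true when exactly one operand is true.
Substitute: q=False, w=False.
False xor False evaluates to False.

False


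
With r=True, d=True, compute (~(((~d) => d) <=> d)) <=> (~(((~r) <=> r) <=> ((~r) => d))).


Substitute r=True, d=True:
… (earlier sub-steps elided)
(~d) => d = False => True = True
((~d) => d) <=> d = True <=> True = True
~(((~d) => d) <=> d) = False
~r = False
(~r) <=> r = False <=> True = False
~r = False
(~r) => d = False => True = True
((~r) <=> r) <=> ((~r) => d) = False <=> True = False
~(((~r) <=> r) <=> ((~r) => d)) = True
(~(((~d) => d) <=> d)) <=> (~(((~r) <=> r) <=> ((~r) => d))) = False <=> True = False

False


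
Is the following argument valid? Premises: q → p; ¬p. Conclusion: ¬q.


This matches the form of modus tollens: the conclusion follows in every model of the premises.

Valid.


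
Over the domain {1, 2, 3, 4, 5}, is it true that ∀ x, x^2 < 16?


Evaluate the predicate on each element: 1:T, 2:T, 3:T, 4:F, 5:F.
Counterexample x = 4 fails the predicate.

F


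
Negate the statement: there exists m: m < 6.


¬(for all x: φ) = there exists x: ¬φ, and ¬(there exists x: φ) = for all x: ¬φ.
Apply to the existential statement.

for all m: NOT(m < 6)


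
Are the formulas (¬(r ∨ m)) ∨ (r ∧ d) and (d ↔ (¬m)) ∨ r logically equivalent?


Compare truth tables:
d | m | r | φ | ψ
-----------------
F | F | F | T | F
T | F | F | T | T
F | T | F | F | T
T | T | F | F | F
F | F | T | F | T
T | F | T | T | T
F | T | T | F | T
T | T | T | T | T
They differ at row 1 (d=F, m=F, r=F): φ=T but ψ=F.

No, they are not logically equivalent.


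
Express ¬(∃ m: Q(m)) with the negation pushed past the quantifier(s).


¬(∀ x: φ) = ∃ x: ¬φ, and ¬(∃ x: φ) = ∀ x: ¬φ.
Apply to the existential statement.

∀ m: ¬(Q(m))


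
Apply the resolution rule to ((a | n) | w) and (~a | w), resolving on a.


The clauses contain complementary literals a and ~a.
Resolution eliminates this pair and disjoins the remaining literals (merging duplicates).

(w | n)


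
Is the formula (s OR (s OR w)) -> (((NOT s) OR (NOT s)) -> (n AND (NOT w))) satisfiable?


Search for a satisfying assignment over {n, s, w}.
Try n=F, s=F, w=F: the formula evaluates to T.
A satisfying assignment exists.

Satisfiable.


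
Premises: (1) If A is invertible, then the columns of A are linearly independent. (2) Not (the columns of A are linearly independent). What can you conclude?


Modus tollens: from (P → Q) and ¬Q, infer ¬P.
Q = 'the columns of A are linearly independent' is denied; since P → Q, P must also fail.

Not (A is invertible).


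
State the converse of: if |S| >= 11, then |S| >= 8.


The converse of (P → Q) is (Q → P). It is not in general equivalent to the original.
Here P = '|S| >= 11' and Q = '|S| >= 8'.

If |S| >= 8, then |S| >= 11.


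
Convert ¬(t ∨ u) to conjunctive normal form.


Step 1: Apply De Morgan: ¬(t ∨ u) = ¬t ∧ ¬u.

(¬t) ∧ (¬u)


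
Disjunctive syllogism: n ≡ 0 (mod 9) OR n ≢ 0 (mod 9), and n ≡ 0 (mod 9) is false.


Disjunctive syllogism: from (P ∨ Q) and ¬P, infer Q.
One disjunct, 'n ≡ 0 (mod 9)', is ruled out; the other must hold.

n ≢ 0 (mod 9)


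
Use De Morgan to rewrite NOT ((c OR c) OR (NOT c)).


De Morgan: the negation of a disjunction is the conjunction of the negations.
Distribute NOT across OR, flipping it to AND, and negate each literal.

((NOT c) AND (NOT c)) AND c


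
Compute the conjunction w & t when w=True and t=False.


Conjunction is true only when both operands are true.
Substitute: w=True, t=False.
True & False evaluates to False.

False


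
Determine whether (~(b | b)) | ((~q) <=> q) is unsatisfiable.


Truth table over {b, q}:
b | q | φ
---------
False | False | True
True | False | False
False | True | True
True | True | False
Satisfying assignment at row 1: b=False, q=False gives True.

No, it is not a contradiction.


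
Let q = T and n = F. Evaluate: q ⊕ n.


Exclusive or is true when exactly one operand is true.
Substitute: q=T, n=F.
T ⊕ F evaluates to T.

T


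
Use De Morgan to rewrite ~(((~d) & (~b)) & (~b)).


De Morgan: the negation of a conjunction is the disjunction of the negations.
Distribute ~ across &, flipping it to |, and negate each literal.

(d | b) | b


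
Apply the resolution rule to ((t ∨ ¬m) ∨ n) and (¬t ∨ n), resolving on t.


The clauses contain complementary literals t and ¬t.
Resolution eliminates this pair and disjoins the remaining literals (merging duplicates).

(¬m ∨ n)


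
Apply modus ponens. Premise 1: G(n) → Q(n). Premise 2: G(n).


Modus ponens: from (P → Q) and P, infer Q.
P = 'G(n)' is asserted, and P → Q holds, so Q follows.

Q(n).


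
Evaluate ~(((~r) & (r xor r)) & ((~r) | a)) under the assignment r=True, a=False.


Substitute r=True, a=False:
~r = False
r xor r = True xor True = False
(~r) & (r xor r) = False & False = False
~r = False
(~r) | a = False | False = False
((~r) & (r xor r)) & ((~r) | a) = False & False = False
~(((~r) & (r xor r)) & ((~r) | a)) = True

True


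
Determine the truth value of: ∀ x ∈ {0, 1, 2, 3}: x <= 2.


Evaluate the predicate on each element: 0:T, 1:T, 2:T, 3:F.
Counterexample x = 3 fails the predicate.

F


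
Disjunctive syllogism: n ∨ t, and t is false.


Disjunctive syllogism: from (P ∨ Q) and ¬P, infer Q.
One disjunct, 't', is ruled out; the other must hold.

n


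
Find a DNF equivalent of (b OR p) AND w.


Step 1: Distribute ∧ over ∨: (b ∨ p) ∧ w = (b ∧ w) ∨ (p ∧ w).

(b AND w) OR (p AND w)


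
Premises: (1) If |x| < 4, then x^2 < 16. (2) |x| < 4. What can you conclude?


Modus ponens: from (P → Q) and P, infer Q.
P = '|x| < 4' is asserted, and P → Q holds, so Q follows.

x^2 < 16.


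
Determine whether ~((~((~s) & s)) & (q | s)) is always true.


Build the truth table over {q, s}:
q | s | φ
---------
False | False | True
True | False | False
False | True | False
True | True | False
Counterexample at row 2: with q=True, s=False, the formula is False.

No, it is not a tautology.


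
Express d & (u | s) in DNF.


Step 1: Distribute ∧ over ∨: d ∧ (u ∨ s) = (d ∧ u) ∨ (d ∧ s).

(d & u) | (d & s)


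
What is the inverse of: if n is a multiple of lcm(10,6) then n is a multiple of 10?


The inverse of (P → Q) is (¬P → ¬Q). It is equivalent to the converse, not to the original.
Here P = 'n is a multiple of lcm(10,6)' and Q = 'n is a multiple of 10'.

If not (n is a multiple of lcm(10,6)), then not (n is a multiple of 10).


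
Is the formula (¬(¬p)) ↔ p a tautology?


Build the truth table over {p}:
p | φ
-----
F | T
T | T
Every row evaluates to true.

Yes, it is a tautology.


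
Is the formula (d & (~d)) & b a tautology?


Build the truth table over {b, d}:
b | d | φ
---------
False | False | False
True | False | False
False | True | False
True | True | False
Counterexample at row 1: with b=False, d=False, the formula is False.

No, it is not a tautology.


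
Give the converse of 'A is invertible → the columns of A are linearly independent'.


The converse of (P → Q) is (Q → P). It is not in general equivalent to the original.
Here P = 'A is invertible' and Q = 'the columns of A are linearly independent'.

If the columns of A are linearly independent, then A is invertible.


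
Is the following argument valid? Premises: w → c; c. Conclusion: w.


This is affirming the consequent (fallacy). There exist truth assignments where the premises are all true but the conclusion is false.

Invalid.


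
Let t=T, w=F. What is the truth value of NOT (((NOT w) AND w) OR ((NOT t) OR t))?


Substitute t=T, w=F:
NOT w = T
(NOT w) AND w = T AND F = F
NOT t = F
(NOT t) OR t = F OR T = T
((NOT w) AND w) OR ((NOT t) OR t) = F OR T = T
NOT (((NOT w) AND w) OR ((NOT t) OR t)) = F

F


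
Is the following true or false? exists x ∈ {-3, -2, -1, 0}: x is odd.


Evaluate the predicate on each element: -3:True, -2:False, -1:True, 0:False.
Witness x = -3 satisfies the predicate.

True


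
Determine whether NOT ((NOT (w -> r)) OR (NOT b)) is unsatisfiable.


Truth table over {b, r, w}:
b | r | w | φ
-------------
F | F | F | F
T | F | F | T
F | T | F | F
T | T | F | T
F | F | T | F
T | F | T | F
F | T | T | F
T | T | T | T
Satisfying assignment at row 2: b=T, r=F, w=F gives T.

No, it is not a contradiction.


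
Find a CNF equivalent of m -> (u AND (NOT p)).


Step 1: Rewrite m → (u ∧ (¬p)) as ¬m ∨ (u ∧ (¬p)).
Step 2: Distribute ∨ over ∧.

((NOT m) OR u) AND ((NOT m) OR (NOT p))


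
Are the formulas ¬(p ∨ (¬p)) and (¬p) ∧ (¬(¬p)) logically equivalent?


Compare truth tables:
p | φ | ψ
---------
F | F | F
T | F | F
The columns φ and ψ agree on every row.

Yes, they are logically equivalent.


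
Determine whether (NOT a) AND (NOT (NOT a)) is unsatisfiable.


Truth table over {a}:
a | φ
-----
F | F
T | F
Every row is false.

Yes, it is a contradiction.


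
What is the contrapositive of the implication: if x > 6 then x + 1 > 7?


The contrapositive of (P → Q) is (¬Q → ¬P); it is logically equivalent to the original.
Here P = 'x > 6' and Q = 'x + 1 > 7'.

If not (x + 1 > 7), then not (x > 6).


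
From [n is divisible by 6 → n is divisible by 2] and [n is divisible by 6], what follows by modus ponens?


Modus ponens: from (P → Q) and P, infer Q.
P = 'n is divisible by 6' is asserted, and P → Q holds, so Q follows.

n is divisible by 2.


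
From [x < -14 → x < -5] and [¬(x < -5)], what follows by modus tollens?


Modus tollens: from (P → Q) and ¬Q, infer ¬P.
Q = 'x < -5' is denied; since P → Q, P must also fail.

Not (x < -14).


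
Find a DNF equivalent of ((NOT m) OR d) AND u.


Step 1: Distribute ∧ over ∨: ((¬m) ∨ d) ∧ u = ((¬m) ∧ u) ∨ (d ∧ u).

((NOT m) AND u) OR (d AND u)


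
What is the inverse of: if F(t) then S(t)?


The inverse of (P → Q) is (¬P → ¬Q). It is equivalent to the converse, not to the original.
Here P = 'F(t)' and Q = 'S(t)'.

If not (F(t)), then not (S(t)).


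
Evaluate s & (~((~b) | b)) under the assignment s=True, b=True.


Substitute s=True, b=True:
~b = False
(~b) | b = False | True = True
~((~b) | b) = False
s & (~((~b) | b)) = True & False = False

False


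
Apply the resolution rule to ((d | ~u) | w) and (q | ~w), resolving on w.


The clauses contain complementary literals w and ~w.
Resolution eliminates this pair and disjoins the remaining literals (merging duplicates).

((~u | d) | q)


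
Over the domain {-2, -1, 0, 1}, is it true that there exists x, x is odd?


Evaluate the predicate on each element: -2:F, -1:T, 0:F, 1:T.
Witness x = -1 satisfies the predicate.

T


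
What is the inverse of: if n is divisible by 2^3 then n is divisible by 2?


The inverse of (P → Q) is (¬P → ¬Q). It is equivalent to the converse, not to the original.
Here P = 'n is divisible by 2^3' and Q = 'n is divisible by 2'.

If not (n is divisible by 2^3), then not (n is divisible by 2).


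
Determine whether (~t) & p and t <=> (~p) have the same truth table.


Compare truth tables:
p | t | φ | ψ
-------------
False | False | False | False
True | False | True | True
False | True | False | True
True | True | False | False
They differ at row 3 (p=False, t=True): φ=False but ψ=True.

No, they are not logically equivalent.


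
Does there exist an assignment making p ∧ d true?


Search for a satisfying assignment over {d, p}.
Try d=T, p=T: the formula evaluates to T.
A satisfying assignment exists.

Satisfiable.


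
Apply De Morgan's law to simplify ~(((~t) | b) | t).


De Morgan: the negation of a disjunction is the conjunction of the negations.
Distribute ~ across |, flipping it to &, and negate each literal.

(t & (~b)) & (~t)


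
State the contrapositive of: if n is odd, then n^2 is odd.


The contrapositive of (P → Q) is (¬Q → ¬P); it is logically equivalent to the original.
Here P = 'n is odd' and Q = 'n^2 is odd'.

If not (n^2 is odd), then not (n is odd).


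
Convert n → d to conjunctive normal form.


Step 1: Rewrite n → d as ¬n ∨ d.

(¬n) ∨ d


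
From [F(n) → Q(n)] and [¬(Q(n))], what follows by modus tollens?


Modus tollens: from (P → Q) and ¬Q, infer ¬P.
Q = 'Q(n)' is denied; since P → Q, P must also fail.

Not (F(n)).


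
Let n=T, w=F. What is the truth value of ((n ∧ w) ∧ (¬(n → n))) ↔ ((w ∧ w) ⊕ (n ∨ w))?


Substitute n=T, w=F:
n ∧ w = T ∧ F = F
n → n = T → T = T
¬(n → n) = F
(n ∧ w) ∧ (¬(n → n)) = F ∧ F = F
w ∧ w = F ∧ F = F
n ∨ w = T ∨ F = T
(w ∧ w) ⊕ (n ∨ w) = F ⊕ T = T
((n ∧ w) ∧ (¬(n → n))) ↔ ((w ∧ w) ⊕ (n ∨ w)) = F ↔ T = F

F


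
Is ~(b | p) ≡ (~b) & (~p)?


Compare truth tables:
b | p | φ | ψ
-------------
False | False | True | True
True | False | False | False
False | True | False | False
True | True | False | False
The columns φ and ψ agree on every row.

Yes, they are logically equivalent.


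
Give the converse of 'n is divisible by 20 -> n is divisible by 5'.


The converse of (P → Q) is (Q → P). It is not in general equivalent to the original.
Here P = 'n is divisible by 20' and Q = 'n is divisible by 5'.

If n is divisible by 5, then n is divisible by 20.


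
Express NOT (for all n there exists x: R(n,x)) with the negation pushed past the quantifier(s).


Negation flips each quantifier (∀↔∃) and negates the inner predicate.
¬(for all n there exists x: φ) = there exists n for all x: ¬φ.

there exists n for all x: NOT(R(n,x))


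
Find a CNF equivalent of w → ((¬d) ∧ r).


Step 1: Rewrite w → ((¬d) ∧ r) as ¬w ∨ ((¬d) ∧ r).
Step 2: Distribute ∨ over ∧.

((¬w) ∨ (¬d)) ∧ ((¬w) ∨ r)


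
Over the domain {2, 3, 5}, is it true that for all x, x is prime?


Evaluate the predicate on each element: 2:T, 3:T, 5:T.
Every element satisfies the predicate.

T


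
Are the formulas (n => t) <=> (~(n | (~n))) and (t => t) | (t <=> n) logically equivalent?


Compare truth tables:
n | t | φ | ψ
-------------
False | False | False | True
True | False | True | True
False | True | False | True
True | True | False | True
They differ at row 1 (n=False, t=False): φ=False but ψ=True.

No, they are not logically equivalent.


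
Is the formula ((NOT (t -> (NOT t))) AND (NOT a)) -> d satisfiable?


Search for a satisfying assignment over {a, d, t}.
Try a=F, d=F, t=F: the formula evaluates to T.
A satisfying assignment exists.

Satisfiable.


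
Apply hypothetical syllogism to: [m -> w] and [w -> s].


Hypothetical syllogism: from (P → Q) and (Q → R), infer (P → R).
Chain the two implications through the shared middle term 'w'.

m -> s


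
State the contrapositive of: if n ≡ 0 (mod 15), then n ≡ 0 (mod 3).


The contrapositive of (P → Q) is (¬Q → ¬P); it is logically equivalent to the original.
Here P = 'n ≡ 0 (mod 15)' and Q = 'n ≡ 0 (mod 3)'.

If not (n ≡ 0 (mod 3)), then not (n ≡ 0 (mod 15)).


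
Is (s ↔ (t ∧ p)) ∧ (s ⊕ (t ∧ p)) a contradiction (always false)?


Truth table over {p, s, t}:
p | s | t | φ
-------------
F | F | F | F
T | F | F | F
F | T | F | F
T | T | F | F
F | F | T | F
T | F | T | F
F | T | T | F
T | T | T | F
Every row is false.

Yes, it is a contradiction.


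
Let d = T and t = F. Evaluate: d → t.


Implication is false only when antecedent is true and consequent is false.
Substitute: d=T, t=F.
T → F evaluates to F.

F


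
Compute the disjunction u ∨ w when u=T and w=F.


Disjunction is false only when both operands are false.
Substitute: u=T, w=F.
T ∨ F evaluates to T.

T


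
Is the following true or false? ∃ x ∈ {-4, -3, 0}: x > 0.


Evaluate the predicate on each element: -4:F, -3:F, 0:F.
No element satisfies the predicate.

F


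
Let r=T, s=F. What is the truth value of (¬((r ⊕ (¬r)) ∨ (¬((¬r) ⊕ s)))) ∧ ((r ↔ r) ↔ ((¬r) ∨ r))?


Substitute r=T, s=F:
… (earlier sub-steps elided)
¬r = F
(¬r) ⊕ s = F ⊕ F = F
¬((¬r) ⊕ s) = T
(r ⊕ (¬r)) ∨ (¬((¬r) ⊕ s)) = T ∨ T = T
¬((r ⊕ (¬r)) ∨ (¬((¬r) ⊕ s))) = F
r ↔ r = T ↔ T = T
¬r = F
(¬r) ∨ r = F ∨ T = T
(r ↔ r) ↔ ((¬r) ∨ r) = T ↔ T = T
(¬((r ⊕ (¬r)) ∨ (¬((¬r) ⊕ s)))) ∧ ((r ↔ r) ↔ ((¬r) ∨ r)) = F ∧ T = F

F


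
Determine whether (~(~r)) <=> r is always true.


Build the truth table over {r}:
r | φ
-----
False | True
True | True
Every row evaluates to true.

Yes, it is a tautology.


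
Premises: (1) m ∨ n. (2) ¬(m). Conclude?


Disjunctive syllogism: from (P ∨ Q) and ¬P, infer Q.
One disjunct, 'm', is ruled out; the other must hold.

n


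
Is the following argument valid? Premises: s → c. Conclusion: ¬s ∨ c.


This matches the form of material implication: the conclusion follows in every model of the premises.

Valid.


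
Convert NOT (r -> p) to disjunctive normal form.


Step 1: Rewrite implication then negate: ¬(¬r ∨ p) = r ∧ ¬p.

r AND (NOT p)


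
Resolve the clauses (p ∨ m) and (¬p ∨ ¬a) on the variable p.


The clauses contain complementary literals p and ¬p.
Resolution eliminates this pair and disjoins the remaining literals (merging duplicates).

(m ∨ ¬a)


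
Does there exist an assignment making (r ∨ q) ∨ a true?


Search for a satisfying assignment over {a, q, r}.
Try a=T, q=F, r=F: the formula evaluates to T.
A satisfying assignment exists.

Satisfiable.


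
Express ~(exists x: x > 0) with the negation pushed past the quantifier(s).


¬(forall x: φ) = exists x: ¬φ, and ¬(exists x: φ) = forall x: ¬φ.
Apply to the existential statement.

forall x: ~(x > 0)


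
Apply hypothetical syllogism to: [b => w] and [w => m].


Hypothetical syllogism: from (P → Q) and (Q → R), infer (P → R).
Chain the two implications through the shared middle term 'w'.

b => m


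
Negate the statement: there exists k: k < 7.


¬(for all x: φ) = there exists x: ¬φ, and ¬(there exists x: φ) = for all x: ¬φ.
Apply to the existential statement.

for all k: NOT(k < 7)


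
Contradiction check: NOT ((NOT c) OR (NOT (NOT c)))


Truth table over {c}:
c | φ
-----
F | F
T | F
Every row is false.

Yes, it is a contradiction.


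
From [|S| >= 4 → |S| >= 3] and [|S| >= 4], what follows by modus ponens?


Modus ponens: from (P → Q) and P, infer Q.
P = '|S| >= 4' is asserted, and P → Q holds, so Q follows.

|S| >= 3.


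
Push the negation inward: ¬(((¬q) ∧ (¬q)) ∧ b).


De Morgan: the negation of a conjunction is the disjunction of the negations.
Distribute ¬ across ∧, flipping it to ∨, and negate each literal.

(q ∨ q) ∨ (¬b)


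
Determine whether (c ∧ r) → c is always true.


Build the truth table over {c, r}:
c | r | φ
---------
F | F | T
T | F | T
F | T | T
T | T | T
Every row evaluates to true.

Yes, it is a tautology.


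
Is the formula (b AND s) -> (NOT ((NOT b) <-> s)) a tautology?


Build the truth table over {b, s}:
b | s | φ
---------
F | F | T
T | F | T
F | T | T
T | T | T
Every row evaluates to true.

Yes, it is a tautology.


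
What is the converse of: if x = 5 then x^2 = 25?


The converse of (P → Q) is (Q → P). It is not in general equivalent to the original.
Here P = 'x = 5' and Q = 'x^2 = 25'.

If x^2 = 25, then x = 5.


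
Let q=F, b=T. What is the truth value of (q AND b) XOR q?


Substitute q=F, b=T:
q AND b = F AND T = F
(q AND b) XOR q = F XOR F = F

F


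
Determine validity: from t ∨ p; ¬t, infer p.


This matches the form of disjunctive syllogism: the conclusion follows in every model of the premises.

Valid.


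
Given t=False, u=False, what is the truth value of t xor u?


Exclusive or is true when exactly one operand is true.
Substitute: t=False, u=False.
False xor False evaluates to False.

False


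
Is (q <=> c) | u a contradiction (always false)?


Truth table over {c, q, u}:
c | q | u | φ
-------------
False | False | False | True
True | False | False | False
False | True | False | False
True | True | False | True
False | False | True | True
True | False | True | True
False | True | True | True
True | True | True | True
Satisfying assignment at row 1: c=False, q=False, u=False gives True.

No, it is not a contradiction.


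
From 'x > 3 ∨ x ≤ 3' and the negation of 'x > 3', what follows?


Disjunctive syllogism: from (P ∨ Q) and ¬P, infer Q.
One disjunct, 'x > 3', is ruled out; the other must hold.

x ≤ 3


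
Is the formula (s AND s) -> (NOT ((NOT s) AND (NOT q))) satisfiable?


Search for a satisfying assignment over {q, s}.
Try q=F, s=F: the formula evaluates to T.
A satisfying assignment exists.

Satisfiable.


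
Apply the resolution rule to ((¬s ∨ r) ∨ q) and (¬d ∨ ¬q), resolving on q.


The clauses contain complementary literals q and ¬q.
Resolution eliminates this pair and disjoins the remaining literals (merging duplicates).

((¬s ∨ r) ∨ ¬d)


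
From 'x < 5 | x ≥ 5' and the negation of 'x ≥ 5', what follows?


Disjunctive syllogism: from (P ∨ Q) and ¬P, infer Q.
One disjunct, 'x ≥ 5', is ruled out; the other must hold.

x < 5


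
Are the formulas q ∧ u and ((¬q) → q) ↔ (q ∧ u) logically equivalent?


Compare truth tables:
q | u | φ | ψ
-------------
F | F | F | T
T | F | F | F
F | T | F | T
T | T | T | T
They differ at row 1 (q=F, u=F): φ=F but ψ=T.

No, they are not logically equivalent.


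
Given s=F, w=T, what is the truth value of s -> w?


Implication is false only when antecedent is true and consequent is false.
Substitute: s=F, w=T.
F -> T evaluates to T.

T


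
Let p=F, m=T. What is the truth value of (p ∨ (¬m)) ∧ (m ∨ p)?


Substitute p=F, m=T:
¬m = F
p ∨ (¬m) = F ∨ F = F
m ∨ p = T ∨ F = T
(p ∨ (¬m)) ∧ (m ∨ p) = F ∧ T = F

F


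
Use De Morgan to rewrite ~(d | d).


De Morgan: the negation of a disjunction is the conjunction of the negations.
Distribute ~ across |, flipping it to &, and negate each literal.

(~d) & (~d)


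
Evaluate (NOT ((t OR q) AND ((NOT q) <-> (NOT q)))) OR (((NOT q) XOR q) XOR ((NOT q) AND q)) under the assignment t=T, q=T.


Substitute t=T, q=T:
… (earlier sub-steps elided)
NOT q = F
(NOT q) <-> (NOT q) = F <-> F = T
(t OR q) AND ((NOT q) <-> (NOT q)) = T AND T = T
NOT ((t OR q) AND ((NOT q) <-> (NOT q))) = F
NOT q = F
(NOT q) XOR q = F XOR T = T
NOT q = F
(NOT q) AND q = F AND T = F
((NOT q) XOR q) XOR ((NOT q) AND q) = T XOR F = T
(NOT ((t OR q) AND ((NOT q) <-> (NOT q)))) OR (((NOT q) XOR q) XOR ((NOT q) AND q)) = F OR T = T

T


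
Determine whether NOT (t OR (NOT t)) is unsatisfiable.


Truth table over {t}:
t | φ
-----
F | F
T | F
Every row is false.

Yes, it is a contradiction.


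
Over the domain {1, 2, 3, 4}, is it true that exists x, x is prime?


Evaluate the predicate on each element: 1:False, 2:True, 3:True, 4:False.
Witness x = 2 satisfies the predicate.

True


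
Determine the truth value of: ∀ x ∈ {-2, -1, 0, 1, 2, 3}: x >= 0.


Evaluate the predicate on each element: -2:F, -1:F, 0:T, 1:T, 2:T, 3:T.
Counterexample x = -2 fails the predicate.

F


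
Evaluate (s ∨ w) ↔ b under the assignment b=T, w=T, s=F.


Substitute b=T, w=T, s=F:
s ∨ w = F ∨ T = T
(s ∨ w) ↔ b = T ↔ T = T

T


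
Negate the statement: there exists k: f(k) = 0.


¬(for all x: φ) = there exists x: ¬φ, and ¬(there exists x: φ) = for all x: ¬φ.
Apply to the existential statement.

for all k: NOT(f(k) = 0)


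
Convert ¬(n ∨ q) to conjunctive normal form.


Step 1: Apply De Morgan: ¬(n ∨ q) = ¬n ∧ ¬q.

(¬n) ∧ (¬q)


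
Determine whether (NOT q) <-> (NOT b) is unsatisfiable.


Truth table over {b, q}:
b | q | φ
---------
F | F | T
T | F | F
F | T | F
T | T | T
Satisfying assignment at row 1: b=F, q=F gives T.

No, it is not a contradiction.


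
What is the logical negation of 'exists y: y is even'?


¬(forall x: φ) = exists x: ¬φ, and ¬(exists x: φ) = forall x: ¬φ.
Apply to the existential statement.

forall y: ~(y is even)


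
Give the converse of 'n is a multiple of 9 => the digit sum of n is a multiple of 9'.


The converse of (P → Q) is (Q → P). It is not in general equivalent to the original.
Here P = 'n is a multiple of 9' and Q = 'the digit sum of n is a multiple of 9'.

If the digit sum of n is a multiple of 9, then n is a multiple of 9.


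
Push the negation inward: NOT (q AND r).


De Morgan: the negation of a conjunction is the disjunction of the negations.
Distribute NOT across AND, flipping it to OR, and negate each literal.

(NOT q) OR (NOT r)


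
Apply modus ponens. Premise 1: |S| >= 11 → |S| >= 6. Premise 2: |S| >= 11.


Modus ponens: from (P → Q) and P, infer Q.
P = '|S| >= 11' is asserted, and P → Q holds, so Q follows.

|S| >= 6.


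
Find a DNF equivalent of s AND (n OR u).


Step 1: Distribute ∧ over ∨: s ∧ (n ∨ u) = (s ∧ n) ∨ (s ∧ u).

(s AND n) OR (s AND u)


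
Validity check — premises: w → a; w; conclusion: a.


This matches the form of modus ponens: the conclusion follows in every model of the premises.

Valid.


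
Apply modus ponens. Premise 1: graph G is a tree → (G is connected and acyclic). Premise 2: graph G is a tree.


Modus ponens: from (P → Q) and P, infer Q.
P = 'graph G is a tree' is asserted, and P → Q holds, so Q follows.

(G is connected and acyclic).
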